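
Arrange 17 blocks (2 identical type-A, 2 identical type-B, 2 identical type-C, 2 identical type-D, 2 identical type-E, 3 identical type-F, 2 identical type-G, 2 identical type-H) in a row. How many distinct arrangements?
17! / (2! × 2! × 2! × 2! × 2! × 3! × 2! × 2!) = 463134672000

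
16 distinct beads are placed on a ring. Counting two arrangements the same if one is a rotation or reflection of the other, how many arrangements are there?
(16-1)!/2 = 1307674368000/2 = 653837184000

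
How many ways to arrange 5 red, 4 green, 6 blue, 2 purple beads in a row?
17! / (5! × 4! × 6! × 2!) = 85765680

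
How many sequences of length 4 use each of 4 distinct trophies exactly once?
4! = 24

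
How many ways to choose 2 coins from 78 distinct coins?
C(78,2) = 78!/(2!×76!) = 3003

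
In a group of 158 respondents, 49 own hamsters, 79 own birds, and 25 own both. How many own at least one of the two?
|A∪B| = |A| + |B| - |A∩B| = 49 + 79 - 25 = 103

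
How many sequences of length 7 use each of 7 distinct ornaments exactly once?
7! = 5040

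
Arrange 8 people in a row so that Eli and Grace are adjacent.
Treat as block: (8-1)! × 2! = 5040 × 2 = 10080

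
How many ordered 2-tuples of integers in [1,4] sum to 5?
Coefficient of x^5 in (x + x² + ... + x^4)^2. By inclusion-exclusion on dice exceeding 4: Σ_j (-1)^j C(2,j)·C(5-1-4j, 1) = C(2,0)·C(4,1) = 1·4 = 4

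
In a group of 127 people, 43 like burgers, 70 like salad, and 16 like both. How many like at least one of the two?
|A∪B| = |A| + |B| - |A∩B| = 43 + 70 - 16 = 97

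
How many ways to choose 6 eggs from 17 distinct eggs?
C(17,6) = 17!/(6!×11!) = 12376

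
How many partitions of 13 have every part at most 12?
Let r_j(i) = number of partitions of i into parts ≤ j, for i = 0..13. r_1(i) = 1 for all i; r_j(i) = r_{j-1}(i) + r_j(i-j). Rows j = 2..12: ≤2: 1 1 2 2 3 3 4 4 5 5 6 6 7 7; ≤3: 1 1 2 3 4 5 7 8 10 12 14 16 19 21; ≤4: 1 1 2 3 5 6 9 11 15 18 23 27 34 39; ≤5: 1 1 2 3 5 7 10 13 18 23 30 37 47 57; ≤6: 1 1 2 3 5 7 11 14 20 26 35 44 58 71; ≤7: 1 1 2 3 5 7 11 15 21 28 38 49 65 82; ≤8: 1 1 2 3 5 7 11 15 22 29 40 52 70 89; ≤9: 1 1 2 3 5 7 11 15 22 30 41 54 73 94; ≤10: 1 1 2 3 5 7 11 15 22 30 42 55 75 97; ≤11: 1 1 2 3 5 7 11 15 22 30 42 56 76 99; ≤12: 1 1 2 3 5 7 11 15 22 30 42 56 77 100. r_12(13) = 100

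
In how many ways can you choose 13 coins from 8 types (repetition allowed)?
C(13+8-1, 8-1) = C(20, 7) = 77520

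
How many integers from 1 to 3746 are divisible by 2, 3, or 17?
⌊3746/2⌋+⌊3746/3⌋+⌊3746/17⌋ - ⌊3746/6⌋-⌊3746/34⌋-⌊3746/51⌋ + ⌊3746/102⌋ = 1873+1248+220 - 624-110-73 + 36 = 2570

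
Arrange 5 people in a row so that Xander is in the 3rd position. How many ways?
Fix one position: (5-1)! = 24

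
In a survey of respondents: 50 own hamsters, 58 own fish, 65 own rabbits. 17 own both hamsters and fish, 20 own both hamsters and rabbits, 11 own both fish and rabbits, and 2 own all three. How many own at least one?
|A∪B∪C| = 50+58+65-17-20-11+2 = 127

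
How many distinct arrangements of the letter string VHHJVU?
6! / (1! × 1! × 2! × 2!) = 180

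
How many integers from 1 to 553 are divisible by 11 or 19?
⌊553/11⌋ + ⌊553/19⌋ - ⌊553/209⌋ = 50 + 29 - 2 = 77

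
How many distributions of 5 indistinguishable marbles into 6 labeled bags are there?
C(5+6-1, 6-1) = C(10, 5) = 252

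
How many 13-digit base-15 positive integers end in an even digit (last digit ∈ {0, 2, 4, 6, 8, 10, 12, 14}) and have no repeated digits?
Last∈{0,2,4,6,8,10,12,14}. Last=0: 43589145600. Last nonzero: 7×13×P(13,11) = 283329446400. Total = 326918592000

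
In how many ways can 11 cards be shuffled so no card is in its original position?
!11 = Σ_{j=0}^{11} (-1)^j·11!/j! = 39916800 - 39916800 + 19958400 - 6652800 + 1663200 - 332640 + 55440 - 7920 + 990 - 110 + 11 - 1 = 14684570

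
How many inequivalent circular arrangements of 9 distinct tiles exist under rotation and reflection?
(9-1)!/2 = 40320/2 = 20160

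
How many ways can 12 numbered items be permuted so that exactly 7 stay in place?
Choose the 7 fixed points C(12,7) = 792, derange the rest: !5 = Σ_{j=0}^{5} (-1)^j·5!/j! = 120 - 120 + 60 - 20 + 5 - 1 = 44. Product = 792 × 44 = 34848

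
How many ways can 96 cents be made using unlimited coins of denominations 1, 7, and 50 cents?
Coefficient of x^96 in 1/(1-x^1) · 1/(1-x^7) · 1/(1-x^50). Case on j = number of 50-cent coins (j = 0..1); remainder r = 96 - 50j is made from {1,7} in ⌊r/7⌋+1 ways. r = 96, 46 → 14 + 7 = 21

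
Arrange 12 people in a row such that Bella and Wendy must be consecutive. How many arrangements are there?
Treat the 2 as one block: (12-2+1)! × 2! = 39916800 × 2 = 79833600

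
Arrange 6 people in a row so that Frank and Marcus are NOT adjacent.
Total - adjacent = 6! - (6-1)!×2 = 720 - 240 = 480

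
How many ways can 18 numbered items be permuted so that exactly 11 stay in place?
Choose the 11 fixed points C(18,11) = 31824, derange the rest: !7 = Σ_{j=0}^{7} (-1)^j·7!/j! = 5040 - 5040 + 2520 - 840 + 210 - 42 + 7 - 1 = 1854. Product = 31824 × 1854 = 59001696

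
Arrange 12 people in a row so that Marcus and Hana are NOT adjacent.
Total - adjacent = 12! - (12-1)!×2 = 479001600 - 79833600 = 399168000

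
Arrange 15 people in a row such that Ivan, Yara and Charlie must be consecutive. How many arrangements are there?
Treat the 3 as one block: (15-3+1)! × 3! = 6227020800 × 6 = 37362124800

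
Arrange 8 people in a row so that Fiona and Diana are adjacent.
Treat as block: (8-1)! × 2! = 5040 × 2 = 10080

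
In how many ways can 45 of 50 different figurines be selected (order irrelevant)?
C(50,45) = 50!/(45!×5!) = 2118760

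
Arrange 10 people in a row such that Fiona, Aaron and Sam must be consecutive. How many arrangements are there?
Treat the 3 as one block: (10-3+1)! × 3! = 40320 × 6 = 241920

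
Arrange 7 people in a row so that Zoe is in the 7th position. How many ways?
Fix one position: (7-1)! = 720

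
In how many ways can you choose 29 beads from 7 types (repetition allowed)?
C(29+7-1, 7-1) = C(35, 6) = 1623160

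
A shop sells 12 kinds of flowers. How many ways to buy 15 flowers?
C(15+12-1, 12-1) = C(26, 11) = 7726160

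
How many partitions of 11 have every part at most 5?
Let r_j(i) = number of partitions of i into parts ≤ j, for i = 0..11. r_1(i) = 1 for all i; r_j(i) = r_{j-1}(i) + r_j(i-j). Rows j = 2..5: ≤2: 1 1 2 2 3 3 4 4 5 5 6 6; ≤3: 1 1 2 3 4 5 7 8 10 12 14 16; ≤4: 1 1 2 3 5 6 9 11 15 18 23 27; ≤5: 1 1 2 3 5 7 10 13 18 23 30 37. r_5(11) = 37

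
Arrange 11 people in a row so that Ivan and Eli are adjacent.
Treat as block: (11-1)! × 2! = 3628800 × 2 = 7257600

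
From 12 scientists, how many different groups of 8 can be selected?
C(12,8) = 12!/(8!×4!) = 495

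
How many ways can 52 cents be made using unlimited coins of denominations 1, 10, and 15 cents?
Coefficient of x^52 in 1/(1-x^1) · 1/(1-x^10) · 1/(1-x^15). Case on j = number of 15-cent coins (j = 0..3); remainder r = 52 - 15j is made from {1,10} in ⌊r/10⌋+1 ways. r = 52, 37, 22, 7 → 6 + 4 + 3 + 1 = 14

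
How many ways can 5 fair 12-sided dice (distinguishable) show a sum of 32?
Coefficient of x^32 in (x + x² + ... + x^12)^5. By inclusion-exclusion on dice exceeding 12: Σ_j (-1)^j C(5,j)·C(32-1-12j, 4) = C(5,0)·C(31,4) - C(5,1)·C(19,4) + C(5,2)·C(7,4) = 1·31465 - 5·3876 + 10·35 = 12435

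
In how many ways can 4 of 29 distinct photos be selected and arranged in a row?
P(29,4) = 29!/(29-4)! = 570024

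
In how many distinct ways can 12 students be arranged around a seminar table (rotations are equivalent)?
Circular: fix one position, arrange the rest. (12-1)! = 39916800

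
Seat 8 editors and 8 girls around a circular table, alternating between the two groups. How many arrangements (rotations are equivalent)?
Fix one of the editors: (8-1)! ways for the remaining editors, × 8! ways for the girls = 5040 × 40320 = 203212800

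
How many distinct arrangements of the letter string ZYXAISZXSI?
10! / (2! × 2! × 1! × 2! × 1! × 2!) = 226800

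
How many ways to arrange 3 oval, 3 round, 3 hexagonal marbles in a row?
9! / (3! × 3! × 3!) = 1680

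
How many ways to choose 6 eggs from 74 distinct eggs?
C(74,6) = 74!/(6!×68!) = 185250786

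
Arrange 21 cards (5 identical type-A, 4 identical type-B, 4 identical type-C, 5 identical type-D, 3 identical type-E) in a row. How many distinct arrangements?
21! / (5! × 4! × 4! × 5! × 3!) = 1026615189600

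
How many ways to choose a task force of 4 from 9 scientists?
C(9,4) = 9!/(4!×5!) = 126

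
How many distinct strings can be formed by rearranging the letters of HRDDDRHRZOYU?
12! / (3! × 1! × 1! × 1! × 3! × 2! × 1!) = 6652800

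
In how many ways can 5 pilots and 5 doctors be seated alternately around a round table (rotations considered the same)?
Fix one of the pilots: (5-1)! ways for the remaining pilots, × 5! ways for the doctors = 24 × 120 = 2880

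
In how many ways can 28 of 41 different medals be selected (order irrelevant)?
C(41,28) = 41!/(28!×13!) = 17620076360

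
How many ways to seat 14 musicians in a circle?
Circular: fix one position, arrange the rest. (14-1)! = 6227020800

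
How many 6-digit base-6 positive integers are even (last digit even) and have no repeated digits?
Last∈{0,2,4}. Last=0: 120. Last nonzero: 2×4×P(4,4) = 192. Total = 312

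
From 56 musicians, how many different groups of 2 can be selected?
C(56,2) = 56!/(2!×54!) = 1540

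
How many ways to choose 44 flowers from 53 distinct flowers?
C(53,44) = 53!/(44!×9!) = 4431613550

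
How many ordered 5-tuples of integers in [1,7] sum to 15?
Coefficient of x^15 in (x + x² + ... + x^7)^5. By inclusion-exclusion on dice exceeding 7: Σ_j (-1)^j C(5,j)·C(15-1-7j, 4) = C(5,0)·C(14,4) - C(5,1)·C(7,4) = 1·1001 - 5·35 = 826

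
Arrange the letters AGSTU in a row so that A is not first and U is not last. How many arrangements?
By inclusion-exclusion: 5! - 2×(5-1)! + (5-2)! = 120 - 48 + 6 = 78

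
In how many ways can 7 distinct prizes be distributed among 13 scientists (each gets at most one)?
P(13,7) = 13!/(13-7)! = 8648640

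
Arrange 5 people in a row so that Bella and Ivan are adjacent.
Treat as block: (5-1)! × 2! = 24 × 2 = 48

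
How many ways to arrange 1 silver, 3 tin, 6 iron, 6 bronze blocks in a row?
16! / (1! × 3! × 6! × 6!) = 6726720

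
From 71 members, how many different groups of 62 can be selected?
C(71,62) = 71!/(62!×9!) = 74473879480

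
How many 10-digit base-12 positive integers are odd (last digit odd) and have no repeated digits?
Last∈{1,3,5,7,9,11}. Last=0: 0. Last nonzero: 6×10×P(10,8) = 108864000. Total = 108864000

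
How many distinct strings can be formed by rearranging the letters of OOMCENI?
7! / (1! × 1! × 1! × 1! × 1! × 2!) = 2520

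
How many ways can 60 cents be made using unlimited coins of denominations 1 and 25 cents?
Coefficient of x^60 in 1/(1-x^1) · 1/(1-x^25). Use j coins of 25 for j = 0..⌊60/25⌋ = 2, the rest in 1s: 2 + 1 = 3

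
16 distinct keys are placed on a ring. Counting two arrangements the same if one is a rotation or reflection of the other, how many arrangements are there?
(16-1)!/2 = 1307674368000/2 = 653837184000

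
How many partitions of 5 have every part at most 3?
Let r_j(i) = number of partitions of i into parts ≤ j, for i = 0..5. r_1(i) = 1 for all i; r_j(i) = r_{j-1}(i) + r_j(i-j). Rows j = 2..3: ≤2: 1 1 2 2 3 3; ≤3: 1 1 2 3 4 5. r_3(5) = 5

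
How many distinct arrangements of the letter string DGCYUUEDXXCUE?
13! / (2! × 2! × 3! × 2! × 2! × 1! × 1!) = 64864800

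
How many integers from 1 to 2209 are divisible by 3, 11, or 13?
⌊2209/3⌋+⌊2209/11⌋+⌊2209/13⌋ - ⌊2209/33⌋-⌊2209/39⌋-⌊2209/143⌋ + ⌊2209/429⌋ = 736+200+169 - 66-56-15 + 5 = 973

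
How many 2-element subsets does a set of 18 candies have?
C(18,2) = 18!/(2!×16!) = 153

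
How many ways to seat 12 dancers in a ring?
Circular: fix one position, arrange the rest. (12-1)! = 39916800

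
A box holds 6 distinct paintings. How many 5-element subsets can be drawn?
C(6,5) = 6!/(5!×1!) = 6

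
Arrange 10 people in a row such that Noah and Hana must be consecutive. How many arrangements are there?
Treat the 2 as one block: (10-2+1)! × 2! = 362880 × 2 = 725760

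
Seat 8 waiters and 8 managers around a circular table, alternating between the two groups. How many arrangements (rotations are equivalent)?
Fix one of the waiters: (8-1)! ways for the remaining waiters, × 8! ways for the managers = 5040 × 40320 = 203212800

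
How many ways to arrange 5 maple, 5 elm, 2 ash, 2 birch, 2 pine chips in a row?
16! / (5! × 5! × 2! × 2! × 2!) = 181621440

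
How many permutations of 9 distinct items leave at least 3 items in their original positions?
Exactly j fixed points: C(9,j)·!(9-j); sum over j ≥ 3 (derangement numbers via !m = (m-1)·(!(m-1) + !(m-2)): !0..!6 = 1, 0, 1, 2, 9, 44, 265). Σ_{j=3}^{9} C(9,j)·!(9-j) = C(9,3)·!6 + C(9,4)·!5 + C(9,5)·!4 + C(9,6)·!3 + C(9,7)·!2 + C(9,8)·!1 + C(9,9)·!0 = 84·265 + 126·44 + 126·9 + 84·2 + 36·1 + 9·0 + 1·1 = 29143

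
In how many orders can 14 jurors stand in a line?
14! = 87178291200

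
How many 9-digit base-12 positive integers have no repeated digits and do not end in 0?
Last digit: 11 nonzero choices. First digit: 10 (nonzero, ≠last). Middle 7: P(10,7) = 604800. Total = 66528000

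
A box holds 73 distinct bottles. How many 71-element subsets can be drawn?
C(73,71) = 73!/(71!×2!) = 2628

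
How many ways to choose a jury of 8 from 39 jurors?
C(39,8) = 39!/(8!×31!) = 61523748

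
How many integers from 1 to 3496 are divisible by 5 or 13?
⌊3496/5⌋ + ⌊3496/13⌋ - ⌊3496/65⌋ = 699 + 268 - 53 = 914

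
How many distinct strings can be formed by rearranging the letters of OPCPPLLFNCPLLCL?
15! / (5! × 1! × 1! × 4! × 3! × 1!) = 75675600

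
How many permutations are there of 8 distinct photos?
8! = 40320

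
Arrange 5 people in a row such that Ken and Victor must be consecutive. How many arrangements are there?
Treat the 2 as one block: (5-2+1)! × 2! = 24 × 2 = 48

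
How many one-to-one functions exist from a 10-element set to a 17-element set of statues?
P(17,10) = 17!/(17-10)! = 70572902400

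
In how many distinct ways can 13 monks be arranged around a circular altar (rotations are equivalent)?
Circular: fix one position, arrange the rest. (13-1)! = 479001600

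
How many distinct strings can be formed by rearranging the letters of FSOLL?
5! / (1! × 1! × 1! × 2!) = 60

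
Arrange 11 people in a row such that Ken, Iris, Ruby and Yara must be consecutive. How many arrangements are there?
Treat the 4 as one block: (11-4+1)! × 4! = 40320 × 24 = 967680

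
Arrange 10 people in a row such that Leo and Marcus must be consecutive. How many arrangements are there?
Treat the 2 as one block: (10-2+1)! × 2! = 362880 × 2 = 725760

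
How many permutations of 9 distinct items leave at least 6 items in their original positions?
Exactly j fixed points: C(9,j)·!(9-j); sum over j ≥ 6 (derangement numbers via !m = (m-1)·(!(m-1) + !(m-2)): !0..!3 = 1, 0, 1, 2). Σ_{j=6}^{9} C(9,j)·!(9-j) = C(9,6)·!3 + C(9,7)·!2 + C(9,8)·!1 + C(9,9)·!0 = 84·2 + 36·1 + 9·0 + 1·1 = 205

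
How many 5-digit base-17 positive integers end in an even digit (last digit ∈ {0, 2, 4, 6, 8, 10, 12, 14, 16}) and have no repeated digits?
Last∈{0,2,4,6,8,10,12,14,16}. Last=0: 43680. Last nonzero: 8×15×P(15,3) = 327600. Total = 371280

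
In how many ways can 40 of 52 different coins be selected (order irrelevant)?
C(52,40) = 52!/(40!×12!) = 206379406870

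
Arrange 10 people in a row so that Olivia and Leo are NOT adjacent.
Total - adjacent = 10! - (10-1)!×2 = 3628800 - 725760 = 2903040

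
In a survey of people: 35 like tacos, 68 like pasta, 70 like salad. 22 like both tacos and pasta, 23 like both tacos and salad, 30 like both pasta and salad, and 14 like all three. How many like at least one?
|A∪B∪C| = 35+68+70-22-23-30+14 = 112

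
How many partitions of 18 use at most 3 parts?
By conjugation, equals partitions of 18 into parts ≤ 3. Let r_j(i) = number of partitions of i into parts ≤ j, for i = 0..18. r_1(i) = 1 for all i; r_j(i) = r_{j-1}(i) + r_j(i-j). Rows j = 2..3: ≤2: 1 1 2 2 3 3 4 4 5 5 6 6 7 7 8 8 9 9 10; ≤3: 1 1 2 3 4 5 7 8 10 12 14 16 19 21 24 27 30 33 37. r_3(18) = 37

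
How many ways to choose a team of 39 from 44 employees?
C(44,39) = 44!/(39!×5!) = 1086008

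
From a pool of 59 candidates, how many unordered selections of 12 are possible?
C(59,12) = 59!/(12!×47!) = 1119487075980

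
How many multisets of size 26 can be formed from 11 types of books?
C(26+11-1, 11-1) = C(36, 10) = 254186856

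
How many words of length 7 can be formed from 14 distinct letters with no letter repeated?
P(14,7) = 14!/(14-7)! = 17297280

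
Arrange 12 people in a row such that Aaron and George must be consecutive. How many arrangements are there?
Treat the 2 as one block: (12-2+1)! × 2! = 39916800 × 2 = 79833600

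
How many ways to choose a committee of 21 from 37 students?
C(37,21) = 37!/(21!×16!) = 12875774670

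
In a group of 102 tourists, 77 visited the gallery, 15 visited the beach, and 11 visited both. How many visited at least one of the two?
|A∪B| = |A| + |B| - |A∩B| = 77 + 15 - 11 = 81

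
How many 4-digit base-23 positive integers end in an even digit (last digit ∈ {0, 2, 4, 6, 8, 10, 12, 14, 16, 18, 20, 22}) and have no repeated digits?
Last∈{0,2,4,6,8,10,12,14,16,18,20,22}. Last=0: 9240. Last nonzero: 11×21×P(21,2) = 97020. Total = 106260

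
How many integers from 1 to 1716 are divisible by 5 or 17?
⌊1716/5⌋ + ⌊1716/17⌋ - ⌊1716/85⌋ = 343 + 100 - 20 = 423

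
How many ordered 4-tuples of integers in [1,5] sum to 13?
Coefficient of x^13 in (x + x² + ... + x^5)^4. By inclusion-exclusion on dice exceeding 5: Σ_j (-1)^j C(4,j)·C(13-1-5j, 3) = C(4,0)·C(12,3) - C(4,1)·C(7,3) = 1·220 - 4·35 = 80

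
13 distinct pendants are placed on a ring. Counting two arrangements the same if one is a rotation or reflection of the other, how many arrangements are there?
(13-1)!/2 = 479001600/2 = 239500800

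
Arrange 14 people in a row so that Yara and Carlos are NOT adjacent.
Total - adjacent = 14! - (14-1)!×2 = 87178291200 - 12454041600 = 74724249600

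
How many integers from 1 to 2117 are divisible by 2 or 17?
⌊2117/2⌋ + ⌊2117/17⌋ - ⌊2117/34⌋ = 1058 + 124 - 62 = 1120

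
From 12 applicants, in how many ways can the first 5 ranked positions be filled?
P(12,5) = 12!/(12-5)! = 95040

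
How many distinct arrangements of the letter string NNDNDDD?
7! / (3! × 4!) = 35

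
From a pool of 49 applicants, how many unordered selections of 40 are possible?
C(49,40) = 49!/(40!×9!) = 2054455634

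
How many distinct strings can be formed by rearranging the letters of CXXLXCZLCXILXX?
14! / (3! × 6! × 1! × 1! × 3!) = 3363360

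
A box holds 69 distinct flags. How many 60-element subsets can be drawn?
C(69,60) = 69!/(60!×9!) = 56672074888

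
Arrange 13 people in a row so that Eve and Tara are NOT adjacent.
Total - adjacent = 13! - (13-1)!×2 = 6227020800 - 958003200 = 5269017600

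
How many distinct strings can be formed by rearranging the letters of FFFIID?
6! / (3! × 2! × 1!) = 60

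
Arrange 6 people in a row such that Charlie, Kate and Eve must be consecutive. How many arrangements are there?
Treat the 3 as one block: (6-3+1)! × 3! = 24 × 6 = 144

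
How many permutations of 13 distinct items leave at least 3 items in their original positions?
Exactly j fixed points: C(13,j)·!(13-j); sum over j ≥ 3 (derangement numbers via !m = (m-1)·(!(m-1) + !(m-2)): !0..!10 = 1, 0, 1, 2, 9, 44, 265, 1854, 14833, 133496, 1334961). Σ_{j=3}^{13} C(13,j)·!(13-j) = C(13,3)·!10 + C(13,4)·!9 + C(13,5)·!8 + C(13,6)·!7 + C(13,7)·!6 + C(13,8)·!5 + C(13,9)·!4 + C(13,10)·!3 + C(13,11)·!2 + C(13,12)·!1 + C(13,13)·!0 = 286·1334961 + 715·133496 + 1287·14833 + 1716·1854 + 1716·265 + 1287·44 + 715·9 + 286·2 + 78·1 + 13·0 + 1·1 = 500038475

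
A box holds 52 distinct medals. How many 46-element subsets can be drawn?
C(52,46) = 52!/(46!×6!) = 20358520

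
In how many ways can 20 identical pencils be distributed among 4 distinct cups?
C(20+4-1, 4-1) = C(23, 3) = 1771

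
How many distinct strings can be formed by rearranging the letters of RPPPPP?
6! / (1! × 5!) = 6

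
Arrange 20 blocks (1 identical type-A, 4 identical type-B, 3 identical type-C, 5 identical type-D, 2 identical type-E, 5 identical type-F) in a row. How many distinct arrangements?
20! / (1! × 4! × 3! × 5! × 2! × 5!) = 586637251200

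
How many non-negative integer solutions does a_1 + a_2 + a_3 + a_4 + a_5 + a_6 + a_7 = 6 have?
C(6+7-1, 7-1) = C(12, 6) = 924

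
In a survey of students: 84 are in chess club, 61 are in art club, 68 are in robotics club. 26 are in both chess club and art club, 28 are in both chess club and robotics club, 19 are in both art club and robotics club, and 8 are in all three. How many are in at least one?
|A∪B∪C| = 84+61+68-26-28-19+8 = 148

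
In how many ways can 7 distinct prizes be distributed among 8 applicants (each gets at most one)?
P(8,7) = 8!/(8-7)! = 40320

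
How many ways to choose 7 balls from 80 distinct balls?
C(80,7) = 80!/(7!×73!) = 3176716400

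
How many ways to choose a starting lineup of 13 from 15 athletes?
C(15,13) = 15!/(13!×2!) = 105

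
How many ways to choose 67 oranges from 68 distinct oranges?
C(68,67) = 68!/(67!×1!) = 68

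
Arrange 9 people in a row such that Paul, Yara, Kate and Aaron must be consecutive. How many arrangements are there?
Treat the 4 as one block: (9-4+1)! × 4! = 720 × 24 = 17280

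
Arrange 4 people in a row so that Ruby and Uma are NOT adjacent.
Total - adjacent = 4! - (4-1)!×2 = 24 - 12 = 12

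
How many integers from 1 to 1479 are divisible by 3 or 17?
⌊1479/3⌋ + ⌊1479/17⌋ - ⌊1479/51⌋ = 493 + 87 - 29 = 551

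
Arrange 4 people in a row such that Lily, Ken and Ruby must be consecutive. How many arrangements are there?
Treat the 3 as one block: (4-3+1)! × 3! = 2 × 6 = 12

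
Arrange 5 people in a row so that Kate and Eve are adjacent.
Treat as block: (5-1)! × 2! = 24 × 2 = 48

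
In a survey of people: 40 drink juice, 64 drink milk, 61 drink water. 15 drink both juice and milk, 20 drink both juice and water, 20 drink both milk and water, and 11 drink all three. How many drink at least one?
|A∪B∪C| = 40+64+61-15-20-20+11 = 121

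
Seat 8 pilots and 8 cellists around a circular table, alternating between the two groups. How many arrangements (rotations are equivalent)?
Fix one of the pilots: (8-1)! ways for the remaining pilots, × 8! ways for the cellists = 5040 × 40320 = 203212800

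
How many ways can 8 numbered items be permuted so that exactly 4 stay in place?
Choose the 4 fixed points C(8,4) = 70, derange the rest: !4 = Σ_{j=0}^{4} (-1)^j·4!/j! = 24 - 24 + 12 - 4 + 1 = 9. Product = 70 × 9 = 630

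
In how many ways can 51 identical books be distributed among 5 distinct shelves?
C(51+5-1, 5-1) = C(55, 4) = 341055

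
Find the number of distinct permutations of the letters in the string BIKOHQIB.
8! / (1! × 2! × 1! × 1! × 2! × 1!) = 10080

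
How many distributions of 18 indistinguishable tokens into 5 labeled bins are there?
C(18+5-1, 5-1) = C(22, 4) = 7315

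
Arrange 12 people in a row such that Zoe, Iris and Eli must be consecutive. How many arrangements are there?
Treat the 3 as one block: (12-3+1)! × 3! = 3628800 × 6 = 21772800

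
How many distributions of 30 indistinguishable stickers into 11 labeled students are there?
C(30+11-1, 11-1) = C(40, 10) = 847660528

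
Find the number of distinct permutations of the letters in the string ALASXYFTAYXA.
12! / (2! × 4! × 1! × 2! × 1! × 1! × 1!) = 4989600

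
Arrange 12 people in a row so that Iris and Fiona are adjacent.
Treat as block: (12-1)! × 2! = 39916800 × 2 = 79833600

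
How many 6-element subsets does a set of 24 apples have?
C(24,6) = 24!/(6!×18!) = 134596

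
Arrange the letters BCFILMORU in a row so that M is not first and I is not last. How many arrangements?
By inclusion-exclusion: 9! - 2×(9-1)! + (9-2)! = 362880 - 80640 + 5040 = 287280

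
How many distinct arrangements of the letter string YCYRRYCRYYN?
11! / (3! × 5! × 2! × 1!) = 27720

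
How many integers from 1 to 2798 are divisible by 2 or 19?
⌊2798/2⌋ + ⌊2798/19⌋ - ⌊2798/38⌋ = 1399 + 147 - 73 = 1473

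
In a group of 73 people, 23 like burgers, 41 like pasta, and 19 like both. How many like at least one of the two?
|A∪B| = |A| + |B| - |A∩B| = 23 + 41 - 19 = 45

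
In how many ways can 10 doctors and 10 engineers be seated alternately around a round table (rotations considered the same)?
Fix one of the doctors: (10-1)! ways for the remaining doctors, × 10! ways for the engineers = 362880 × 3628800 = 1316818944000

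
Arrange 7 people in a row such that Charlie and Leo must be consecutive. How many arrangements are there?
Treat the 2 as one block: (7-2+1)! × 2! = 720 × 2 = 1440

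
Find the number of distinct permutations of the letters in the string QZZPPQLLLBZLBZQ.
15! / (4! × 2! × 4! × 3! × 2!) = 94594500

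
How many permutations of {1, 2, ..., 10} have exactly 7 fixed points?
Choose the 7 fixed points C(10,7) = 120, derange the rest: !3 = Σ_{j=0}^{3} (-1)^j·3!/j! = 6 - 6 + 3 - 1 = 2. Product = 120 × 2 = 240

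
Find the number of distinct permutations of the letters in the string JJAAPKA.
7! / (1! × 1! × 3! × 2!) = 420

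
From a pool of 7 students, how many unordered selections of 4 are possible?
C(7,4) = 7!/(4!×3!) = 35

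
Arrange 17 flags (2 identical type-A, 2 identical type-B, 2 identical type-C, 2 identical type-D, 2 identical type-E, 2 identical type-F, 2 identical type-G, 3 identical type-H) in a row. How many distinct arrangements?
17! / (2! × 2! × 2! × 2! × 2! × 2! × 2! × 3!) = 463134672000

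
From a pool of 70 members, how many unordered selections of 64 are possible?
C(70,64) = 70!/(64!×6!) = 131115985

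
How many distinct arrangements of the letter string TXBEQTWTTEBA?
12! / (1! × 4! × 1! × 1! × 2! × 2! × 1!) = 4989600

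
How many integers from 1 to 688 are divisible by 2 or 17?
⌊688/2⌋ + ⌊688/17⌋ - ⌊688/34⌋ = 344 + 40 - 20 = 364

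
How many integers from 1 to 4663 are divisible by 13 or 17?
⌊4663/13⌋ + ⌊4663/17⌋ - ⌊4663/221⌋ = 358 + 274 - 21 = 611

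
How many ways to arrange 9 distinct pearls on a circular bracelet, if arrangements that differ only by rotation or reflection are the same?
(9-1)!/2 = 40320/2 = 20160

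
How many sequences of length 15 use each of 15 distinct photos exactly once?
15! = 1307674368000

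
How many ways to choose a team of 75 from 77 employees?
C(77,75) = 77!/(75!×2!) = 2926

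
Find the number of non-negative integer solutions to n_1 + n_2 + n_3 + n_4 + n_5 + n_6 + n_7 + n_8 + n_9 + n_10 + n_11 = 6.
C(6+11-1, 11-1) = C(16, 10) = 8008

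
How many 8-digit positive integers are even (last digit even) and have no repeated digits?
Last∈{0,2,4,6,8}. Last=0: 181440. Last nonzero: 4×8×P(8,6) = 645120. Total = 826560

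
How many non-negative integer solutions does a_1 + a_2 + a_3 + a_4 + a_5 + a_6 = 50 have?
C(50+6-1, 6-1) = C(55, 5) = 3478761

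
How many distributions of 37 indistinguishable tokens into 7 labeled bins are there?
C(37+7-1, 7-1) = C(43, 6) = 6096454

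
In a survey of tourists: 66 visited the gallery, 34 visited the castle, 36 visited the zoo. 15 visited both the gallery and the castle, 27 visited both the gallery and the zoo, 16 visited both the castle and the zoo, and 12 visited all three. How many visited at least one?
|A∪B∪C| = 66+34+36-15-27-16+12 = 90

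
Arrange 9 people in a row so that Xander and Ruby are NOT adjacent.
Total - adjacent = 9! - (9-1)!×2 = 362880 - 80640 = 282240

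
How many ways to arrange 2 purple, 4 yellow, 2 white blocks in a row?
8! / (2! × 4! × 2!) = 420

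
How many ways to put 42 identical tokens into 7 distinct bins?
C(42+7-1, 7-1) = C(48, 6) = 12271512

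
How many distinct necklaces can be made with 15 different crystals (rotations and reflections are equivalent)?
(15-1)!/2 = 87178291200/2 = 43589145600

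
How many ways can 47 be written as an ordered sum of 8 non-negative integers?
C(47+8-1, 8-1) = C(54, 7) = 177100560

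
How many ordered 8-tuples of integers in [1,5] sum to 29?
Coefficient of x^29 in (x + x² + ... + x^5)^8. By inclusion-exclusion on dice exceeding 5: Σ_j (-1)^j C(8,j)·C(29-1-5j, 7) = C(8,0)·C(28,7) - C(8,1)·C(23,7) + C(8,2)·C(18,7) - C(8,3)·C(13,7) + C(8,4)·C(8,7) = 1·1184040 - 8·245157 + 28·31824 - 56·1716 + 70·8 = 18320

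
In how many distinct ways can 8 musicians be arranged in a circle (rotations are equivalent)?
Circular: fix one position, arrange the rest. (8-1)! = 5040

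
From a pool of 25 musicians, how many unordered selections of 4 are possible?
C(25,4) = 25!/(4!×21!) = 12650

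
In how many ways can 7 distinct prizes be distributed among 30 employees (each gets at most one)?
P(30,7) = 30!/(30-7)! = 10260432000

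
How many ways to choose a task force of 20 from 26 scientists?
C(26,20) = 26!/(20!×6!) = 230230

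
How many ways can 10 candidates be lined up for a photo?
10! = 3628800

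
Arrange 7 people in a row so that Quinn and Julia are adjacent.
Treat as block: (7-1)! × 2! = 720 × 2 = 1440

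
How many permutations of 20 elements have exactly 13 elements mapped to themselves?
Choose the 13 fixed points C(20,13) = 77520, derange the rest: !7 = Σ_{j=0}^{7} (-1)^j·7!/j! = 5040 - 5040 + 2520 - 840 + 210 - 42 + 7 - 1 = 1854. Product = 77520 × 1854 = 143722080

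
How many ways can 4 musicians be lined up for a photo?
4! = 24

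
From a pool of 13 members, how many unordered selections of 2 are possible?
C(13,2) = 13!/(2!×11!) = 78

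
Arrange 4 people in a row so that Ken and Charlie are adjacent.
Treat as block: (4-1)! × 2! = 6 × 2 = 12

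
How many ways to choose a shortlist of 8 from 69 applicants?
C(69,8) = 69!/(8!×61!) = 8361453672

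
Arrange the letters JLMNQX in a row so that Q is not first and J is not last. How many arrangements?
By inclusion-exclusion: 6! - 2×(6-1)! + (6-2)! = 720 - 240 + 24 = 504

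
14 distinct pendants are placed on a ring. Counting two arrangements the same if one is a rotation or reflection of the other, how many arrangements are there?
(14-1)!/2 = 6227020800/2 = 3113510400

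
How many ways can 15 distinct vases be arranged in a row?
15! = 1307674368000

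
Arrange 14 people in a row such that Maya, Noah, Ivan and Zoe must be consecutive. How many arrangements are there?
Treat the 4 as one block: (14-4+1)! × 4! = 39916800 × 24 = 958003200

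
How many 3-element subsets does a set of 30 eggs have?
C(30,3) = 30!/(3!×27!) = 4060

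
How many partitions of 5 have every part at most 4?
Let r_j(i) = number of partitions of i into parts ≤ j, for i = 0..5. r_1(i) = 1 for all i; r_j(i) = r_{j-1}(i) + r_j(i-j). Rows j = 2..4: ≤2: 1 1 2 2 3 3; ≤3: 1 1 2 3 4 5; ≤4: 1 1 2 3 5 6. r_4(5) = 6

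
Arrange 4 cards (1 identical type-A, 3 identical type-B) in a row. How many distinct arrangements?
4! / (1! × 3!) = 4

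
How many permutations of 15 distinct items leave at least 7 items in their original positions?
Exactly j fixed points: C(15,j)·!(15-j); sum over j ≥ 7 (derangement numbers via !m = (m-1)·(!(m-1) + !(m-2)): !0..!8 = 1, 0, 1, 2, 9, 44, 265, 1854, 14833). Σ_{j=7}^{15} C(15,j)·!(15-j) = C(15,7)·!8 + C(15,8)·!7 + C(15,9)·!6 + C(15,10)·!5 + C(15,11)·!4 + C(15,12)·!3 + C(15,13)·!2 + C(15,14)·!1 + C(15,15)·!0 = 6435·14833 + 6435·1854 + 5005·265 + 3003·44 + 1365·9 + 455·2 + 105·1 + 15·0 + 1·1 = 108852603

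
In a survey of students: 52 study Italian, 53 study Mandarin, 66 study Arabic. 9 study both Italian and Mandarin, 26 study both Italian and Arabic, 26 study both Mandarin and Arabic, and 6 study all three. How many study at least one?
|A∪B∪C| = 52+53+66-9-26-26+6 = 116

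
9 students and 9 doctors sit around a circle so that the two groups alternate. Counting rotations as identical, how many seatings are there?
Fix one of the students: (9-1)! ways for the remaining students, × 9! ways for the doctors = 40320 × 362880 = 14631321600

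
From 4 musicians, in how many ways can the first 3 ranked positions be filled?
P(4,3) = 4!/(4-3)! = 24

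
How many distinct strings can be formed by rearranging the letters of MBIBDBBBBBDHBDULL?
17! / (1! × 8! × 1! × 1! × 1! × 3! × 2!) = 735134400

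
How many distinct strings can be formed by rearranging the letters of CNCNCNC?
7! / (4! × 3!) = 35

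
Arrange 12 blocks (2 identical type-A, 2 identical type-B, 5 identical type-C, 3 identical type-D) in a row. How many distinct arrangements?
12! / (2! × 2! × 5! × 3!) = 166320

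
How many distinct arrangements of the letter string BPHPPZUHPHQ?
11! / (1! × 4! × 3! × 1! × 1! × 1!) = 277200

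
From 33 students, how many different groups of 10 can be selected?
C(33,10) = 33!/(10!×23!) = 92561040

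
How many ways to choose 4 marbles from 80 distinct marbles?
C(80,4) = 80!/(4!×76!) = 1581580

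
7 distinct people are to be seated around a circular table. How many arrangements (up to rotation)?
Circular: fix one position, arrange the rest. (7-1)! = 720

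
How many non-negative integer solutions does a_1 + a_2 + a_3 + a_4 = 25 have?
C(25+4-1, 4-1) = C(28, 3) = 3276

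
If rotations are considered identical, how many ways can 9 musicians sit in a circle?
Circular: fix one position, arrange the rest. (9-1)! = 40320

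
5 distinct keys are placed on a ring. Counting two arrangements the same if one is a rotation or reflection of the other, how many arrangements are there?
(5-1)!/2 = 24/2 = 12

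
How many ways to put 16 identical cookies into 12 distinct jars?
C(16+12-1, 12-1) = C(27, 11) = 13037895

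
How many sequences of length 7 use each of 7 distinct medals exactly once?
7! = 5040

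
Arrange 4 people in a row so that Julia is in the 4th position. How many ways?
Fix one position: (4-1)! = 6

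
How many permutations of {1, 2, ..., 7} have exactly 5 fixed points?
Choose the 5 fixed points C(7,5) = 21, derange the rest: !2 = Σ_{j=0}^{2} (-1)^j·2!/j! = 2 - 2 + 1 = 1. Product = 21 × 1 = 21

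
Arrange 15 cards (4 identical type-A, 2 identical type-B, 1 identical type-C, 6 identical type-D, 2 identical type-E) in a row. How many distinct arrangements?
15! / (4! × 2! × 1! × 6! × 2!) = 18918900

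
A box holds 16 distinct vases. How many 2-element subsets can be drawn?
C(16,2) = 16!/(2!×14!) = 120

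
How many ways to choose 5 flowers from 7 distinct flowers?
C(7,5) = 7!/(5!×2!) = 21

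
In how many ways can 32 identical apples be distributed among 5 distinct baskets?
C(32+5-1, 5-1) = C(36, 4) = 58905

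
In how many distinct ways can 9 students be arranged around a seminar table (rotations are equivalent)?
Circular: fix one position, arrange the rest. (9-1)! = 40320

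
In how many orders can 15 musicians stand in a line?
15! = 1307674368000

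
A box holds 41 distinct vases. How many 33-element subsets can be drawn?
C(41,33) = 41!/(33!×8!) = 95548245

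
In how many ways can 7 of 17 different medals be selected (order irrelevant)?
C(17,7) = 17!/(7!×10!) = 19448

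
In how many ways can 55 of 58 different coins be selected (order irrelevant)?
C(58,55) = 58!/(55!×3!) = 30856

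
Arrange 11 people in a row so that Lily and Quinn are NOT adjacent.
Total - adjacent = 11! - (11-1)!×2 = 39916800 - 7257600 = 32659200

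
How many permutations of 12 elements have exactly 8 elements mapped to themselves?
Choose the 8 fixed points C(12,8) = 495, derange the rest: !4 = Σ_{j=0}^{4} (-1)^j·4!/j! = 24 - 24 + 12 - 4 + 1 = 9. Product = 495 × 9 = 4455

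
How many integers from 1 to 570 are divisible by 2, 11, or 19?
⌊570/2⌋+⌊570/11⌋+⌊570/19⌋ - ⌊570/22⌋-⌊570/38⌋-⌊570/209⌋ + ⌊570/418⌋ = 285+51+30 - 25-15-2 + 1 = 325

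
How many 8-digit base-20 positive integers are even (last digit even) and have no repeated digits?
Last∈{0,2,4,6,8,10,12,14,16,18}. Last=0: 253955520. Last nonzero: 9×18×P(18,6) = 2165304960. Total = 2419260480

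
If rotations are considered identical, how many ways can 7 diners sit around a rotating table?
Circular: fix one position, arrange the rest. (7-1)! = 720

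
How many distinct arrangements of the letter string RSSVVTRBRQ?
10! / (1! × 2! × 3! × 2! × 1! × 1!) = 151200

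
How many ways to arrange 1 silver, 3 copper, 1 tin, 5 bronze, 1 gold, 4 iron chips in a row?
15! / (1! × 3! × 1! × 5! × 1! × 4!) = 75675600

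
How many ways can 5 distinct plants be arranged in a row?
5! = 120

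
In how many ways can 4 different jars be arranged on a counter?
4! = 24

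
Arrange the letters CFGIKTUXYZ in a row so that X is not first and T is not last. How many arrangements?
By inclusion-exclusion: 10! - 2×(10-1)! + (10-2)! = 3628800 - 725760 + 40320 = 2943360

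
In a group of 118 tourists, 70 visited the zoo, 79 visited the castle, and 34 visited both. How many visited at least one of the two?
|A∪B| = |A| + |B| - |A∩B| = 70 + 79 - 34 = 115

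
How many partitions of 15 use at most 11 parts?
By conjugation, equals partitions of 15 into parts ≤ 11. Let r_j(i) = number of partitions of i into parts ≤ j, for i = 0..15. r_1(i) = 1 for all i; r_j(i) = r_{j-1}(i) + r_j(i-j). Rows j = 2..11: ≤2: 1 1 2 2 3 3 4 4 5 5 6 6 7 7 8 8; ≤3: 1 1 2 3 4 5 7 8 10 12 14 16 19 21 24 27; ≤4: 1 1 2 3 5 6 9 11 15 18 23 27 34 39 47 54; ≤5: 1 1 2 3 5 7 10 13 18 23 30 37 47 57 70 84; ≤6: 1 1 2 3 5 7 11 14 20 26 35 44 58 71 90 110; ≤7: 1 1 2 3 5 7 11 15 21 28 38 49 65 82 105 131; ≤8: 1 1 2 3 5 7 11 15 22 29 40 52 70 89 116 146; ≤9: 1 1 2 3 5 7 11 15 22 30 41 54 73 94 123 157; ≤10: 1 1 2 3 5 7 11 15 22 30 42 55 75 97 128 164; ≤11: 1 1 2 3 5 7 11 15 22 30 42 56 76 99 131 169. r_11(15) = 169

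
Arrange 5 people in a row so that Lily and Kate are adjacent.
Treat as block: (5-1)! × 2! = 24 × 2 = 48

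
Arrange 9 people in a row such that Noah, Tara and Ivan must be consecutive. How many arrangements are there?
Treat the 3 as one block: (9-3+1)! × 3! = 5040 × 6 = 30240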